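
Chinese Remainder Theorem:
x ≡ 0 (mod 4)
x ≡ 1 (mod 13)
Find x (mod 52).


M = 4*13 = 52
M1 = M/4 = 13, M2 = M/13 = 4
M1^(-1) mod 4 = 1, M2^(-1) mod 13 = 10
x = 0*13*1 + 1*4*10 = 40
40 mod 52 = 40
Check: 40 mod 4 = 0 ✓, 40 mod 13 = 1 ✓

x ≡ 40 (mod 52)


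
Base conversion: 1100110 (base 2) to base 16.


1100110 (base 2) = 102 (decimal)
102 (decimal) = 66 (base 16)


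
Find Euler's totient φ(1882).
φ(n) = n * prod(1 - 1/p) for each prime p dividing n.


1882 = 2 × 941
Prime factors: 2, 941
φ(1882) = 1882 × (1-1/2) × (1-1/941)
= 1882 × 1/2 × 940/941 = 940

φ(1882) = 940


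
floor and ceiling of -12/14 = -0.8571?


-12/14 = -0.8571
floor = -1
ceil = 0

floor = -1, ceil = 0


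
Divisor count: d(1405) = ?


1405 = 5^1 × 281^1
d(1405) = (1+1) × (1+1) = 4

4 divisors


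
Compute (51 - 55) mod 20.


51 - 55 = -4
-4 mod 20 = 16


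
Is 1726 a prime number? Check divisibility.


1726 / 2 = 863 (exact division)
1726 is NOT prime.

No, 1726 is not prime


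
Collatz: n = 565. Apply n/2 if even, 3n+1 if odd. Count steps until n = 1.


565 → 1696 → 848 → 424 → 212 → 106 → 53 → 160 → 80 → 40 → 20 → 10 → 5 → 16 → 8 → 4 → 2 → 1
Total steps = 17

17 steps


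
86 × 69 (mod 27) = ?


86 × 69 = 5934
5934 mod 27 = 21


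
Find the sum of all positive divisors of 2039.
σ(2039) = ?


Divisors of 2039: 1, 2039
Sum = 1 + 2039 = 2040

σ(2039) = 2040


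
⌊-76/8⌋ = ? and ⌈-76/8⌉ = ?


-76/8 = -9.5000
floor = -10
ceil = -9

floor = -10, ceil = -9


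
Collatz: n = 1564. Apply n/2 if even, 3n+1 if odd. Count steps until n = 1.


1564 → 782 → 391 → 1174 → 587 → 1762 → 881 → 2644 → 1322 → 661 → 1984 → 992 → 496 → 248 → 124 → 62 → 31 → 94 → 47 → 142 → 71 → 214 → 107 → 322 → 161 → 484 → 242 → 121 → 364 → 182 → 91 → 274 → 137 → 412 → 206 → 103 → 310 → 155 → 466 → 233 → 700 → 350 → 175 → 526 → 263 → 790 → 395 → 1186 → 593 → 1780 → 890 → 445 → 1336 → 668 → 334 → 167 → 502 → 251 → 754 → 377 → 1132 → 566 → 283 → 850 → 425 → 1276 → 638 → 319 → 958 → 479 → 1438 → 719 → 2158 → 1079 → 3238 → 1619 → 4858 → 2429 → 7288 → 3644 → 1822 → 911 → 2734 → 1367 → 4102 → 2051 → 6154 → 3077 → 9232 → 4616 → 2308 → 1154 → 577 → 1732 → 866 → 433 → 1300 → 650 → 325 → 976 → 488 → 244 → 122 → 61 → 184 → 92 → 46 → 23 → 70 → 35 → 106 → 53 → 160 → 80 → 40 → 20 → 10 → 5 → 16 → 8 → 4 → 2 → 1
Total steps = 122

122 steps


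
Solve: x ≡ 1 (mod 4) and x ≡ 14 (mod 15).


M = 4*15 = 60
M1 = M/4 = 15, M2 = M/15 = 4
M1^(-1) mod 4 = 3, M2^(-1) mod 15 = 4
x = 1*15*3 + 14*4*4 = 269
269 mod 60 = 29
Check: 29 mod 4 = 1 ✓, 29 mod 15 = 14 ✓

x ≡ 29 (mod 60)


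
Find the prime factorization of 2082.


2082 / 2 = 1041
1041 / 3 = 347
347 / 347 = 1
2082 = 2 × 3 × 347


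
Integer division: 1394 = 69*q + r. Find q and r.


1394 = 69 * 20 + 14
Check: 1380 + 14 = 1394

q = 20, r = 14


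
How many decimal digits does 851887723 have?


851887723 has 9 digits in base 10
floor(log10(851887723)) + 1 = floor(8.9304) + 1 = 9

9 digits (base 10)


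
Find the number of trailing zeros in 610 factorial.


floor(610/5) = 122
floor(610/25) = 24
floor(610/125) = 4
Total = 150

150 trailing zeros


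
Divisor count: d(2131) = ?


2131 = 2131^1
d(2131) = (1+1) = 2

2 divisors


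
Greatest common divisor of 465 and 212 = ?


465 = 2 * 212 + 41
212 = 5 * 41 + 7
41 = 5 * 7 + 6
7 = 1 * 6 + 1
6 = 6 * 1 + 0
GCD = 1


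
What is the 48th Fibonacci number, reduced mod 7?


F(k) mod 7 for k=1..48:
1, 1, 2, 3, 5, 1, 6, 0, 6, 6, 5, 4, 2, 6, 1, 0, 1, 1, 2, 3, 5, 1, 6, 0, 6, 6, 5, 4, 2, 6, 1, 0, 1, 1, 2, 3, 5, 1, 6, 0, 6, 6, 5, 4, 2, 6, 1, 0
F(48) mod 7 = 0


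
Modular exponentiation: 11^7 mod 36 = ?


11^1 mod 36 = 11
11^2 mod 36 = 13
11^3 mod 36 = 35
11^4 mod 36 = 25
11^5 mod 36 = 23
11^6 mod 36 = 1
11^7 mod 36 = 11


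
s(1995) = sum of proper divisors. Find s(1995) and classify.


Proper divisors: 1, 3, 5, 7, 15, 19, 21, 35, 57, 95, 105, 133, 285, 399, 665
Sum = 1 + 3 + 5 + 7 + 15 + 19 + 21 + 35 + 57 + 95 + 105 + 133 + 285 + 399 + 665 = 1845
1845 < 1995 → deficient

s(1995) = 1845 (deficient)


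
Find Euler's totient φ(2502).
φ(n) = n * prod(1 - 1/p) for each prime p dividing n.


2502 = 2 × 3^2 × 139
Prime factors: 2, 3, 139
φ(2502) = 2502 × (1-1/2) × (1-1/3) × (1-1/139)
= 2502 × 1/2 × 2/3 × 138/139 = 828

φ(2502) = 828


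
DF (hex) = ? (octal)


DF (base 16) = 223 (decimal)
223 (decimal) = 337 (base 8)


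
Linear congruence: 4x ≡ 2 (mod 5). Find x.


GCD(4, 5) = 1, unique solution
a^(-1) mod 5 = 4
x = 4 * 2 mod 5 = 3

x ≡ 3 (mod 5)


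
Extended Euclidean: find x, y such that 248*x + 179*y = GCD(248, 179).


Tabular extended Euclidean (each row: r = 248*s + 179*t):
r=248, s=1, t=0
r=179, s=0, t=1
q=1: r=69, s=1, t=-1   [248*(1) + 179*(-1) = 69]
q=2: r=41, s=-2, t=3   [248*(-2) + 179*(3) = 41]
q=1: r=28, s=3, t=-4   [248*(3) + 179*(-4) = 28]
q=1: r=13, s=-5, t=7   [248*(-5) + 179*(7) = 13]
q=2: r=2, s=13, t=-18   [248*(13) + 179*(-18) = 2]
q=6: r=1, s=-83, t=115   [248*(-83) + 179*(115) = 1]
q=2: r=0, s=179, t=-248   [248*(179) + 179*(-248) = 0]
GCD = 1; from the row with r=1: x=-83, y=115
Check: 248*(-83) + 179*(115) = -20584 + 20585 = 1

GCD = 1, x = -83, y = 115


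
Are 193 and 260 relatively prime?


Euclidean algorithm:
260 = 1 * 193 + 67
193 = 2 * 67 + 59
67 = 1 * 59 + 8
59 = 7 * 8 + 3
8 = 2 * 3 + 2
3 = 1 * 2 + 1
2 = 2 * 1 + 0
GCD(193, 260) = 1

Yes, coprime (GCD = 1)


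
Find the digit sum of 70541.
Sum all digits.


7 + 0 + 5 + 4 + 1 = 17


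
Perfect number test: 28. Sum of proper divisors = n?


Proper divisors of 28: 1, 2, 4, 7, 14
Sum = 1 + 2 + 4 + 7 + 14 = 28

Yes, 28 is perfect (28 = 28)


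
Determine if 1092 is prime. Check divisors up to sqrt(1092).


1092 / 2 = 546 (exact division)
1092 is NOT prime.

No, 1092 is not prime


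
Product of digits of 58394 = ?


5 × 8 × 3 × 9 × 4 = 4320


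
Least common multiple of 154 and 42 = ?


GCD(154, 42) = 14
LCM = 154*42/14 = 6468/14 = 462

LCM = 462


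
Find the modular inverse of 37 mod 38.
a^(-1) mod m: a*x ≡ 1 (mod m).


Use the extended Euclidean algorithm on (38, 37); each row r = 38*s + 37*t:
r=38, s=1, t=0
r=37, s=0, t=1
q=1: r=1, s=1, t=-1   [38*(1) + 37*(-1) = 1]
q=37: r=0, s=-37, t=38   [38*(-37) + 37*(38) = 0]
GCD = 1 with t = -1, so 37*(-1) ≡ 1 (mod 38)
Inverse = -1 mod 38 = 37
Check: 37 * 37 = 1369 ≡ 1 (mod 38)

37^(-1) ≡ 37 (mod 38)


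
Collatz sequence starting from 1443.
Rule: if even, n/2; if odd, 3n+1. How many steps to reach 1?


1443 → 4330 → 2165 → 6496 → 3248 → 1624 → 812 → 406 → 203 → 610 → 305 → 916 → 458 → 229 → 688 → 344 → 172 → 86 → 43 → 130 → 65 → 196 → 98 → 49 → 148 → 74 → 37 → 112 → 56 → 28 → 14 → 7 → 22 → 11 → 34 → 17 → 52 → 26 → 13 → 40 → 20 → 10 → 5 → 16 → 8 → 4 → 2 → 1
Total steps = 47

47 steps


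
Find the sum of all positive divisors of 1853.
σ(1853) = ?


Divisors of 1853: 1, 17, 109, 1853
Sum = 1 + 17 + 109 + 1853 = 1980

σ(1853) = 1980


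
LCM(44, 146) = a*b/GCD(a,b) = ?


GCD(44, 146) = 2
LCM = 44*146/2 = 6424/2 = 3212

LCM = 3212


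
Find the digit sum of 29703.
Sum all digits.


2 + 9 + 7 + 0 + 3 = 21


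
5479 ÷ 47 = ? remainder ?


5479 = 47 * 116 + 27
Check: 5452 + 27 = 5479

q = 116, r = 27


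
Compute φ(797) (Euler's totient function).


797 = 797
Prime factors: 797
φ(797) = 797 × (1-1/797)
= 797 × 796/797 = 796

φ(797) = 796


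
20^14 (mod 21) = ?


20^1 mod 21 = 20
20^2 mod 21 = 1
20^3 mod 21 = 20
20^4 mod 21 = 1
20^5 mod 21 = 20
20^6 mod 21 = 1
20^7 mod 21 = 20
20^8 mod 21 = 1
20^9 mod 21 = 20
20^10 mod 21 = 1
20^11 mod 21 = 20
20^12 mod 21 = 1
20^13 mod 21 = 20
20^14 mod 21 = 1


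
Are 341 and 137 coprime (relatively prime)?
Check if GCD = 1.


Euclidean algorithm:
341 = 2 * 137 + 67
137 = 2 * 67 + 3
67 = 22 * 3 + 1
3 = 3 * 1 + 0
GCD(341, 137) = 1

Yes, coprime (GCD = 1)


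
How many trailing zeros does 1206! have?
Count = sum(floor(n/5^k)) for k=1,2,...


floor(1206/5) = 241
floor(1206/25) = 48
floor(1206/125) = 9
floor(1206/625) = 1
Total = 299

299 trailing zeros


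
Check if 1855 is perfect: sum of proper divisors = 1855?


Proper divisors of 1855: 1, 5, 7, 35, 53, 265, 371
Sum = 1 + 5 + 7 + 35 + 53 + 265 + 371 = 737

No, 1855 is not perfect (737 ≠ 1855)


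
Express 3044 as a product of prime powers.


3044 / 2 = 1522
1522 / 2 = 761
761 / 761 = 1
3044 = 2^2 × 761


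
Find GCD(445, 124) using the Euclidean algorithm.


445 = 3 * 124 + 73
124 = 1 * 73 + 51
73 = 1 * 51 + 22
51 = 2 * 22 + 7
22 = 3 * 7 + 1
7 = 7 * 1 + 0
GCD = 1


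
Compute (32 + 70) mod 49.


32 + 70 = 102
102 mod 49 = 4


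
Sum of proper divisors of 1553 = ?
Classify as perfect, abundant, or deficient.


Proper divisors: 1
Sum = 1 = 1
1 < 1553 → deficient

s(1553) = 1 (deficient)


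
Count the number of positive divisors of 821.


821 = 821^1
d(821) = (1+1) = 2

2 divisors


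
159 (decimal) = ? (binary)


159 (base 10) = 159 (decimal)
159 (decimal) = 10011111 (base 2)


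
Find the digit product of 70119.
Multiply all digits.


7 × 0 × 1 × 1 × 9 = 0


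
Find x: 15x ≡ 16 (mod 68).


GCD(15, 68) = 1, unique solution
a^(-1) mod 68 = 59
x = 59 * 16 mod 68 = 60

x ≡ 60 (mod 68)


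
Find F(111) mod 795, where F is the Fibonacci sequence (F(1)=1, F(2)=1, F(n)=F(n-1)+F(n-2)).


F(k) mod 795 for k=1..111:
1, 1, 2, 3, 5, 8, 13, 21, 34, 55, 89, 144, 233, 377, 610, 192, 7, 199, 206, 405, 611, 221, 37, 258, 295, 553, 53, 606, 659, 470, 334, 9, 343, 352, 695, 252, 152, 404, 556, 165, 721, 91, 17, 108, 125, 233, 358, 591, 154, 745, 104, 54, 158, 212, 370, 582, 157, 739, 101, 45, 146, 191, 337, 528, 70, 598, 668, 471, 344, 20, 364, 384, 748, 337, 290, 627, 122, 749, 76, 30, 106, 136, 242, 378, 620, 203, 28, 231, 259, 490, 749, 444, 398, 47, 445, 492, 142, 634, 776, 615, 596, 416, 217, 633, 55, 688, 743, 636, 584, 425, 214
F(111) mod 795 = 214


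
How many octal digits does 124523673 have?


124523673 in base 8 = 733012231
Number of digits = 9

9 digits (base 8)


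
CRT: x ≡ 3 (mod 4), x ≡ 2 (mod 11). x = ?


M = 4*11 = 44
M1 = M/4 = 11, M2 = M/11 = 4
M1^(-1) mod 4 = 3, M2^(-1) mod 11 = 3
x = 3*11*3 + 2*4*3 = 123
123 mod 44 = 35
Check: 35 mod 4 = 3 ✓, 35 mod 11 = 2 ✓

x ≡ 35 (mod 44)


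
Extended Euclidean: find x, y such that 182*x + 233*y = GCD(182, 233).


Tabular extended Euclidean (each row: r = 182*s + 233*t):
r=182, s=1, t=0
r=233, s=0, t=1
q=0: r=182, s=1, t=0   [182*(1) + 233*(0) = 182]
q=1: r=51, s=-1, t=1   [182*(-1) + 233*(1) = 51]
q=3: r=29, s=4, t=-3   [182*(4) + 233*(-3) = 29]
q=1: r=22, s=-5, t=4   [182*(-5) + 233*(4) = 22]
q=1: r=7, s=9, t=-7   [182*(9) + 233*(-7) = 7]
q=3: r=1, s=-32, t=25   [182*(-32) + 233*(25) = 1]
q=7: r=0, s=233, t=-182   [182*(233) + 233*(-182) = 0]
GCD = 1; from the row with r=1: x=-32, y=25
Check: 182*(-32) + 233*(25) = -5824 + 5825 = 1

GCD = 1, x = -32, y = 25


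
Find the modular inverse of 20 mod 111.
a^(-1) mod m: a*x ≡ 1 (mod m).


Use the extended Euclidean algorithm on (111, 20); each row r = 111*s + 20*t:
r=111, s=1, t=0
r=20, s=0, t=1
q=5: r=11, s=1, t=-5   [111*(1) + 20*(-5) = 11]
q=1: r=9, s=-1, t=6   [111*(-1) + 20*(6) = 9]
q=1: r=2, s=2, t=-11   [111*(2) + 20*(-11) = 2]
q=4: r=1, s=-9, t=50   [111*(-9) + 20*(50) = 1]
q=2: r=0, s=20, t=-111   [111*(20) + 20*(-111) = 0]
GCD = 1 with t = 50, so 20*(50) ≡ 1 (mod 111)
Inverse = 50 mod 111 = 50
Check: 20 * 50 = 1000 ≡ 1 (mod 111)

20^(-1) ≡ 50 (mod 111)


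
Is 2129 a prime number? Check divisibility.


Check divisors up to sqrt(2129) = 46.1411
No divisors found.
2129 is prime.

Yes, 2129 is prime


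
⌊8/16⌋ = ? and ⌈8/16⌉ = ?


8/16 = 0.5000
floor = 0
ceil = 1

floor = 0, ceil = 1


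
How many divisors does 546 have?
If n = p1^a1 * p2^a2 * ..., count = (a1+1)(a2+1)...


546 = 2^1 × 3^1 × 7^1 × 13^1
d(546) = (1+1) × (1+1) × (1+1) × (1+1) = 16

16 divisors


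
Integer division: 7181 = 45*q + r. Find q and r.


7181 = 45 * 159 + 26
Check: 7155 + 26 = 7181

q = 159, r = 26


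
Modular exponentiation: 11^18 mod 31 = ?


11^1 mod 31 = 11
11^2 mod 31 = 28
11^3 mod 31 = 29
11^4 mod 31 = 9
11^5 mod 31 = 6
11^6 mod 31 = 4
11^7 mod 31 = 13
11^8 mod 31 = 19
11^9 mod 31 = 23
11^10 mod 31 = 5
11^11 mod 31 = 24
11^12 mod 31 = 16
11^13 mod 31 = 21
11^14 mod 31 = 14
11^15 mod 31 = 30
11^16 mod 31 = 20
11^17 mod 31 = 3
11^18 mod 31 = 2


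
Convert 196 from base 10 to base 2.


196 (base 10) = 196 (decimal)
196 (decimal) = 11000100 (base 2)


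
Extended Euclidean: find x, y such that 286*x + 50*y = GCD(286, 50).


Tabular extended Euclidean (each row: r = 286*s + 50*t):
r=286, s=1, t=0
r=50, s=0, t=1
q=5: r=36, s=1, t=-5   [286*(1) + 50*(-5) = 36]
q=1: r=14, s=-1, t=6   [286*(-1) + 50*(6) = 14]
q=2: r=8, s=3, t=-17   [286*(3) + 50*(-17) = 8]
q=1: r=6, s=-4, t=23   [286*(-4) + 50*(23) = 6]
q=1: r=2, s=7, t=-40   [286*(7) + 50*(-40) = 2]
q=3: r=0, s=-25, t=143   [286*(-25) + 50*(143) = 0]
GCD = 2; from the row with r=2: x=7, y=-40
Check: 286*(7) + 50*(-40) = 2002 - 2000 = 2

GCD = 2, x = 7, y = -40


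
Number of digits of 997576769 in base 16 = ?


997576769 in base 16 = 3B75D041
Number of digits = 8

8 digits (base 16)


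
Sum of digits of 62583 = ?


6 + 2 + 5 + 8 + 3 = 24


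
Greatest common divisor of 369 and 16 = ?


369 = 23 * 16 + 1
16 = 16 * 1 + 0
GCD = 1


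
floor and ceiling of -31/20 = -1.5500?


-31/20 = -1.5500
floor = -2
ceil = -1

floor = -2, ceil = -1


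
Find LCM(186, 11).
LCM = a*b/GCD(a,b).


GCD(186, 11) = 1
LCM = 186*11/1 = 2046/1 = 2046

LCM = 2046


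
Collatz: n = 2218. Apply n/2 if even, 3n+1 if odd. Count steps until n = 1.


2218 → 1109 → 3328 → 1664 → 832 → 416 → 208 → 104 → 52 → 26 → 13 → 40 → 20 → 10 → 5 → 16 → 8 → 4 → 2 → 1
Total steps = 19

19 steps


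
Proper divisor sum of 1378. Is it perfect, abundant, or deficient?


Proper divisors: 1, 2, 13, 26, 53, 106, 689
Sum = 1 + 2 + 13 + 26 + 53 + 106 + 689 = 890
890 < 1378 → deficient

s(1378) = 890 (deficient)


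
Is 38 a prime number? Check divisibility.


38 / 2 = 19 (exact division)
38 is NOT prime.

No, 38 is not prime


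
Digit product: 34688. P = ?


3 × 4 × 6 × 8 × 8 = 4608


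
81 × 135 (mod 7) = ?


81 × 135 = 10935
10935 mod 7 = 1


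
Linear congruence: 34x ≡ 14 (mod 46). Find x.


GCD(34, 46) = 2 divides 14
Divide: 17x ≡ 7 (mod 23)
x ≡ 18 (mod 23)


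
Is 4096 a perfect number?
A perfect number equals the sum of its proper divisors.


Proper divisors of 4096: 1, 2, 4, 8, 16, 32, 64, 128, 256, 512, 1024, 2048
Sum = 1 + 2 + 4 + 8 + 16 + 32 + 64 + 128 + 256 + 512 + 1024 + 2048 = 4095

No, 4096 is not perfect (4095 ≠ 4096)


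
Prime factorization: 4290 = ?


4290 / 2 = 2145
2145 / 3 = 715
715 / 5 = 143
143 / 11 = 13
13 / 13 = 1
4290 = 2 × 3 × 5 × 11 × 13


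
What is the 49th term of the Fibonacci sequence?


Sequence: 1, 1, 2, 3, 5, 8, 13, 21, 34, 55, 89, 144, 233, 377, 610, 987, 1597, 2584, 4181, 6765, 10946, 17711, 28657, 46368, 75025, 121393, 196418, 317811, 514229, 832040, 1346269, 2178309, 3524578, 5702887, 9227465, 14930352, 24157817, 39088169, 63245986, 102334155, 165580141, 267914296, 433494437, 701408733, 1134903170, 1836311903, 2971215073, 4807526976, 7778742049
F(49) = 7778742049


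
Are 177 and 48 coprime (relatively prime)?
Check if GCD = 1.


Euclidean algorithm:
177 = 3 * 48 + 33
48 = 1 * 33 + 15
33 = 2 * 15 + 3
15 = 5 * 3 + 0
GCD(177, 48) = 3

No, not coprime (GCD = 3)


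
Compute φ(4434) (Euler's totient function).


4434 = 2 × 3 × 739
Prime factors: 2, 3, 739
φ(4434) = 4434 × (1-1/2) × (1-1/3) × (1-1/739)
= 4434 × 1/2 × 2/3 × 738/739 = 1476

φ(4434) = 1476


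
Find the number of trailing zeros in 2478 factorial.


floor(2478/5) = 495
floor(2478/25) = 99
floor(2478/125) = 19
floor(2478/625) = 3
Total = 616

616 trailing zeros


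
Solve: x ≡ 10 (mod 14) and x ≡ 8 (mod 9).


M = 14*9 = 126
M1 = M/14 = 9, M2 = M/9 = 14
M1^(-1) mod 14 = 11, M2^(-1) mod 9 = 2
x = 10*9*11 + 8*14*2 = 1214
1214 mod 126 = 80
Check: 80 mod 14 = 10 ✓, 80 mod 9 = 8 ✓

x ≡ 80 (mod 126)


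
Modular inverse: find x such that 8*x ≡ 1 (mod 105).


Use the extended Euclidean algorithm on (105, 8); each row r = 105*s + 8*t:
r=105, s=1, t=0
r=8, s=0, t=1
q=13: r=1, s=1, t=-13   [105*(1) + 8*(-13) = 1]
q=8: r=0, s=-8, t=105   [105*(-8) + 8*(105) = 0]
GCD = 1 with t = -13, so 8*(-13) ≡ 1 (mod 105)
Inverse = -13 mod 105 = 92
Check: 8 * 92 = 736 ≡ 1 (mod 105)

8^(-1) ≡ 92 (mod 105)


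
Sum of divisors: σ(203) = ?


Divisors of 203: 1, 7, 29, 203
Sum = 1 + 7 + 29 + 203 = 240

σ(203) = 240


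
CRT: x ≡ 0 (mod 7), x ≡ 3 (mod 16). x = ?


M = 7*16 = 112
M1 = M/7 = 16, M2 = M/16 = 7
M1^(-1) mod 7 = 4, M2^(-1) mod 16 = 7
x = 0*16*4 + 3*7*7 = 147
147 mod 112 = 35
Check: 35 mod 7 = 0 ✓, 35 mod 16 = 3 ✓

x ≡ 35 (mod 112)


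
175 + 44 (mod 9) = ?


175 + 44 = 219
219 mod 9 = 3


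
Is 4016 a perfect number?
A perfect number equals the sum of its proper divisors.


Proper divisors of 4016: 1, 2, 4, 8, 16, 251, 502, 1004, 2008
Sum = 1 + 2 + 4 + 8 + 16 + 251 + 502 + 1004 + 2008 = 3796

No, 4016 is not perfect (3796 ≠ 4016)


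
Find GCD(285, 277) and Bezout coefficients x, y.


Tabular extended Euclidean (each row: r = 285*s + 277*t):
r=285, s=1, t=0
r=277, s=0, t=1
q=1: r=8, s=1, t=-1   [285*(1) + 277*(-1) = 8]
q=34: r=5, s=-34, t=35   [285*(-34) + 277*(35) = 5]
q=1: r=3, s=35, t=-36   [285*(35) + 277*(-36) = 3]
q=1: r=2, s=-69, t=71   [285*(-69) + 277*(71) = 2]
q=1: r=1, s=104, t=-107   [285*(104) + 277*(-107) = 1]
q=2: r=0, s=-277, t=285   [285*(-277) + 277*(285) = 0]
GCD = 1; from the row with r=1: x=104, y=-107
Check: 285*(104) + 277*(-107) = 29640 - 29639 = 1

GCD = 1, x = 104, y = -107


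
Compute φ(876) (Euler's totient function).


876 = 2^2 × 3 × 73
Prime factors: 2, 3, 73
φ(876) = 876 × (1-1/2) × (1-1/3) × (1-1/73)
= 876 × 1/2 × 2/3 × 72/73 = 288

φ(876) = 288


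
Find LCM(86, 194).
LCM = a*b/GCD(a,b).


GCD(86, 194) = 2
LCM = 86*194/2 = 16684/2 = 8342

LCM = 8342


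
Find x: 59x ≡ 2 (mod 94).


GCD(59, 94) = 1, unique solution
a^(-1) mod 94 = 51
x = 51 * 2 mod 94 = 8

x ≡ 8 (mod 94)


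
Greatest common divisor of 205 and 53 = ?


205 = 3 * 53 + 46
53 = 1 * 46 + 7
46 = 6 * 7 + 4
7 = 1 * 4 + 3
4 = 1 * 3 + 1
3 = 3 * 1 + 0
GCD = 1


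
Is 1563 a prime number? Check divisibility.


1563 / 3 = 521 (exact division)
1563 is NOT prime.

No, 1563 is not prime


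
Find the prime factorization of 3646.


3646 / 2 = 1823
1823 / 1823 = 1
3646 = 2 × 1823


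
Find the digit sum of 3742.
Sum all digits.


3 + 7 + 4 + 2 = 16


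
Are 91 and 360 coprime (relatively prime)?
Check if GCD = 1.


Euclidean algorithm:
360 = 3 * 91 + 87
91 = 1 * 87 + 4
87 = 21 * 4 + 3
4 = 1 * 3 + 1
3 = 3 * 1 + 0
GCD(91, 360) = 1

Yes, coprime (GCD = 1)


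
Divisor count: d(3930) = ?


3930 = 2^1 × 3^1 × 5^1 × 131^1
d(3930) = (1+1) × (1+1) × (1+1) × (1+1) = 16

16 divisors


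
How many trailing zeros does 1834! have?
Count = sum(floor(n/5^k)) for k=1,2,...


floor(1834/5) = 366
floor(1834/25) = 73
floor(1834/125) = 14
floor(1834/625) = 2
Total = 455

455 trailing zeros


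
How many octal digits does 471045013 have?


471045013 in base 8 = 3404711625
Number of digits = 10

10 digits (base 8)


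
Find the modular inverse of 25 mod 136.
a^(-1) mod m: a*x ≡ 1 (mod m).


Use the extended Euclidean algorithm on (136, 25); each row r = 136*s + 25*t:
r=136, s=1, t=0
r=25, s=0, t=1
q=5: r=11, s=1, t=-5   [136*(1) + 25*(-5) = 11]
q=2: r=3, s=-2, t=11   [136*(-2) + 25*(11) = 3]
q=3: r=2, s=7, t=-38   [136*(7) + 25*(-38) = 2]
q=1: r=1, s=-9, t=49   [136*(-9) + 25*(49) = 1]
q=2: r=0, s=25, t=-136   [136*(25) + 25*(-136) = 0]
GCD = 1 with t = 49, so 25*(49) ≡ 1 (mod 136)
Inverse = 49 mod 136 = 49
Check: 25 * 49 = 1225 ≡ 1 (mod 136)

25^(-1) ≡ 49 (mod 136)


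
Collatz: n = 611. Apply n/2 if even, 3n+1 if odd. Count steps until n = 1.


611 → 1834 → 917 → 2752 → 1376 → 688 → 344 → 172 → 86 → 43 → 130 → 65 → 196 → 98 → 49 → 148 → 74 → 37 → 112 → 56 → 28 → 14 → 7 → 22 → 11 → 34 → 17 → 52 → 26 → 13 → 40 → 20 → 10 → 5 → 16 → 8 → 4 → 2 → 1
Total steps = 38

38 steps


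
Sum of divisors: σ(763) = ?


Divisors of 763: 1, 7, 109, 763
Sum = 1 + 7 + 109 + 763 = 880

σ(763) = 880


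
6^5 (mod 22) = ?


6^1 mod 22 = 6
6^2 mod 22 = 14
6^3 mod 22 = 18
6^4 mod 22 = 20
6^5 mod 22 = 10


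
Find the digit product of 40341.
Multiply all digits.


4 × 0 × 3 × 4 × 1 = 0


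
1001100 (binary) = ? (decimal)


1001100 (base 2) = 76 (decimal)
76 (decimal) = 76 (base 10)


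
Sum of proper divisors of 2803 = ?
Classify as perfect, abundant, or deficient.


Proper divisors: 1
Sum = 1 = 1
1 < 2803 → deficient

s(2803) = 1 (deficient)


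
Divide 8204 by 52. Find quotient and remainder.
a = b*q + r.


8204 = 52 * 157 + 40
Check: 8164 + 40 = 8204

q = 157, r = 40


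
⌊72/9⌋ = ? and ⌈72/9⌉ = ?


72/9 = 8.0000
floor = 8
ceil = 8

floor = 8, ceil = 8


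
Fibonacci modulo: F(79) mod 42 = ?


F(k) mod 42 for k=1..79:
1, 1, 2, 3, 5, 8, 13, 21, 34, 13, 5, 18, 23, 41, 22, 21, 1, 22, 23, 3, 26, 29, 13, 0, 13, 13, 26, 39, 23, 20, 1, 21, 22, 1, 23, 24, 5, 29, 34, 21, 13, 34, 5, 39, 2, 41, 1, 0, 1, 1, 2, 3, 5, 8, 13, 21, 34, 13, 5, 18, 23, 41, 22, 21, 1, 22, 23, 3, 26, 29, 13, 0, 13, 13, 26, 39, 23, 20, 1
F(79) mod 42 = 1


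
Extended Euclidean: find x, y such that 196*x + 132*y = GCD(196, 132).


Tabular extended Euclidean (each row: r = 196*s + 132*t):
r=196, s=1, t=0
r=132, s=0, t=1
q=1: r=64, s=1, t=-1   [196*(1) + 132*(-1) = 64]
q=2: r=4, s=-2, t=3   [196*(-2) + 132*(3) = 4]
q=16: r=0, s=33, t=-49   [196*(33) + 132*(-49) = 0]
GCD = 4; from the row with r=4: x=-2, y=3
Check: 196*(-2) + 132*(3) = -392 + 396 = 4

GCD = 4, x = -2, y = 3


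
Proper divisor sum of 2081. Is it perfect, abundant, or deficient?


Proper divisors: 1
Sum = 1 = 1
1 < 2081 → deficient

s(2081) = 1 (deficient)


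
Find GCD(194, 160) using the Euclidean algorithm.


194 = 1 * 160 + 34
160 = 4 * 34 + 24
34 = 1 * 24 + 10
24 = 2 * 10 + 4
10 = 2 * 4 + 2
4 = 2 * 2 + 0
GCD = 2


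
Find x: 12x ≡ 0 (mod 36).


GCD(12, 36) = 12 divides 0
Divide: 1x ≡ 0 (mod 3)
x ≡ 0 (mod 3)


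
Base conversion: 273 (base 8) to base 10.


273 (base 8) = 187 (decimal)
187 (decimal) = 187 (base 10)


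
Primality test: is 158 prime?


158 / 2 = 79 (exact division)
158 is NOT prime.

No, 158 is not prime


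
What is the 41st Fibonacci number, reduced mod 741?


F(k) mod 741 for k=1..41:
1, 1, 2, 3, 5, 8, 13, 21, 34, 55, 89, 144, 233, 377, 610, 246, 115, 361, 476, 96, 572, 668, 499, 426, 184, 610, 53, 663, 716, 638, 613, 510, 382, 151, 533, 684, 476, 419, 154, 573, 727
F(41) mod 741 = 727


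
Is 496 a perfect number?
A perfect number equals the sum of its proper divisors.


Proper divisors of 496: 1, 2, 4, 8, 16, 31, 62, 124, 248
Sum = 1 + 2 + 4 + 8 + 16 + 31 + 62 + 124 + 248 = 496

Yes, 496 is perfect (496 = 496)


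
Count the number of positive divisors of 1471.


1471 = 1471^1
d(1471) = (1+1) = 2

2 divisors


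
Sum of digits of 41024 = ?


4 + 1 + 0 + 2 + 4 = 11


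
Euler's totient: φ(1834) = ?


1834 = 2 × 7 × 131
Prime factors: 2, 7, 131
φ(1834) = 1834 × (1-1/2) × (1-1/7) × (1-1/131)
= 1834 × 1/2 × 6/7 × 130/131 = 780

φ(1834) = 780


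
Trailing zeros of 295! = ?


floor(295/5) = 59
floor(295/25) = 11
floor(295/125) = 2
Total = 72

72 trailing zeros


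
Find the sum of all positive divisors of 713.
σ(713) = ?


Divisors of 713: 1, 23, 31, 713
Sum = 1 + 23 + 31 + 713 = 768

σ(713) = 768


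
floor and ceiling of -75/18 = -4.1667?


-75/18 = -4.1667
floor = -5
ceil = -4

floor = -5, ceil = -4


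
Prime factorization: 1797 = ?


1797 / 3 = 599
599 / 599 = 1
1797 = 3 × 599


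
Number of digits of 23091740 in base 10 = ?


23091740 has 8 digits in base 10
floor(log10(23091740)) + 1 = floor(7.3635) + 1 = 8

8 digits (base 10)


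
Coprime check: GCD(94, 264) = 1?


Euclidean algorithm:
264 = 2 * 94 + 76
94 = 1 * 76 + 18
76 = 4 * 18 + 4
18 = 4 * 4 + 2
4 = 2 * 2 + 0
GCD(94, 264) = 2

No, not coprime (GCD = 2)


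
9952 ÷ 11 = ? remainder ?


9952 = 11 * 904 + 8
Check: 9944 + 8 = 9952

q = 904, r = 8


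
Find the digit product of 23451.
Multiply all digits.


2 × 3 × 4 × 5 × 1 = 120


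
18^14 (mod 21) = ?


18^1 mod 21 = 18
18^2 mod 21 = 9
18^3 mod 21 = 15
18^4 mod 21 = 18
18^5 mod 21 = 9
18^6 mod 21 = 15
18^7 mod 21 = 18
18^8 mod 21 = 9
18^9 mod 21 = 15
18^10 mod 21 = 18
18^11 mod 21 = 9
18^12 mod 21 = 15
18^13 mod 21 = 18
18^14 mod 21 = 9


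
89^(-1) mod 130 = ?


Use the extended Euclidean algorithm on (130, 89); each row r = 130*s + 89*t:
r=130, s=1, t=0
r=89, s=0, t=1
q=1: r=41, s=1, t=-1   [130*(1) + 89*(-1) = 41]
q=2: r=7, s=-2, t=3   [130*(-2) + 89*(3) = 7]
q=5: r=6, s=11, t=-16   [130*(11) + 89*(-16) = 6]
q=1: r=1, s=-13, t=19   [130*(-13) + 89*(19) = 1]
q=6: r=0, s=89, t=-130   [130*(89) + 89*(-130) = 0]
GCD = 1 with t = 19, so 89*(19) ≡ 1 (mod 130)
Inverse = 19 mod 130 = 19
Check: 89 * 19 = 1691 ≡ 1 (mod 130)

89^(-1) ≡ 19 (mod 130)


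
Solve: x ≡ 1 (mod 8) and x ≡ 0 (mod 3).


M = 8*3 = 24
M1 = M/8 = 3, M2 = M/3 = 8
M1^(-1) mod 8 = 3, M2^(-1) mod 3 = 2
x = 1*3*3 + 0*8*2 = 9
9 mod 24 = 9
Check: 9 mod 8 = 1 ✓, 9 mod 3 = 0 ✓

x ≡ 9 (mod 24)


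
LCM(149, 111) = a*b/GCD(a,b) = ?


GCD(149, 111) = 1
LCM = 149*111/1 = 16539/1 = 16539

LCM = 16539


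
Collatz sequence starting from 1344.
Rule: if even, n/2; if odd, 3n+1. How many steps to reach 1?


1344 → 672 → 336 → 168 → 84 → 42 → 21 → 64 → 32 → 16 → 8 → 4 → 2 → 1
Total steps = 13

13 steps


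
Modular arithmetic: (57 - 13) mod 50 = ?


57 - 13 = 44
44 mod 50 = 44


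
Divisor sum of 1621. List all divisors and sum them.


Divisors of 1621: 1, 1621
Sum = 1 + 1621 = 1622

σ(1621) = 1622


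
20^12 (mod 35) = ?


20^1 mod 35 = 20
20^2 mod 35 = 15
20^3 mod 35 = 20
20^4 mod 35 = 15
20^5 mod 35 = 20
20^6 mod 35 = 15
20^7 mod 35 = 20
20^8 mod 35 = 15
20^9 mod 35 = 20
20^10 mod 35 = 15
20^11 mod 35 = 20
20^12 mod 35 = 15


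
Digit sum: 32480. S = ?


3 + 2 + 4 + 8 + 0 = 17


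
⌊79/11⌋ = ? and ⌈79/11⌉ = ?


79/11 = 7.1818
floor = 7
ceil = 8

floor = 7, ceil = 8


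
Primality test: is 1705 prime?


1705 / 5 = 341 (exact division)
1705 is NOT prime.

No, 1705 is not prime


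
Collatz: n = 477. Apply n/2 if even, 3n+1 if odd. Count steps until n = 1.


477 → 1432 → 716 → 358 → 179 → 538 → 269 → 808 → 404 → 202 → 101 → 304 → 152 → 76 → 38 → 19 → 58 → 29 → 88 → 44 → 22 → 11 → 34 → 17 → 52 → 26 → 13 → 40 → 20 → 10 → 5 → 16 → 8 → 4 → 2 → 1
Total steps = 35

35 steps


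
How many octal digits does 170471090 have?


170471090 in base 8 = 1212227262
Number of digits = 10

10 digits (base 8)


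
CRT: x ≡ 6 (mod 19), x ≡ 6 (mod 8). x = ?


M = 19*8 = 152
M1 = M/19 = 8, M2 = M/8 = 19
M1^(-1) mod 19 = 12, M2^(-1) mod 8 = 3
x = 6*8*12 + 6*19*3 = 918
918 mod 152 = 6
Check: 6 mod 19 = 6 ✓, 6 mod 8 = 6 ✓

x ≡ 6 (mod 152)


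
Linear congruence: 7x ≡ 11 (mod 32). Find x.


GCD(7, 32) = 1, unique solution
a^(-1) mod 32 = 23
x = 23 * 11 mod 32 = 29

x ≡ 29 (mod 32)


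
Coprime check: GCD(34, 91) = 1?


Euclidean algorithm:
91 = 2 * 34 + 23
34 = 1 * 23 + 11
23 = 2 * 11 + 1
11 = 11 * 1 + 0
GCD(34, 91) = 1

Yes, coprime (GCD = 1)


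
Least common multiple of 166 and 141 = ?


GCD(166, 141) = 1
LCM = 166*141/1 = 23406/1 = 23406

LCM = 23406


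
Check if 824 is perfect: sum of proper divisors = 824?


Proper divisors of 824: 1, 2, 4, 8, 103, 206, 412
Sum = 1 + 2 + 4 + 8 + 103 + 206 + 412 = 736

No, 824 is not perfect (736 ≠ 824)


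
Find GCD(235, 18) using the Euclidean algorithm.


235 = 13 * 18 + 1
18 = 18 * 1 + 0
GCD = 1


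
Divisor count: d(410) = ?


410 = 2^1 × 5^1 × 41^1
d(410) = (1+1) × (1+1) × (1+1) = 8

8 divisors


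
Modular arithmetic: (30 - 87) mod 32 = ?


30 - 87 = -57
-57 mod 32 = 7


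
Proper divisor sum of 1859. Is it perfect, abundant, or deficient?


Proper divisors: 1, 11, 13, 143, 169
Sum = 1 + 11 + 13 + 143 + 169 = 337
337 < 1859 → deficient

s(1859) = 337 (deficient)


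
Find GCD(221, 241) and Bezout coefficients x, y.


Tabular extended Euclidean (each row: r = 221*s + 241*t):
r=221, s=1, t=0
r=241, s=0, t=1
q=0: r=221, s=1, t=0   [221*(1) + 241*(0) = 221]
q=1: r=20, s=-1, t=1   [221*(-1) + 241*(1) = 20]
q=11: r=1, s=12, t=-11   [221*(12) + 241*(-11) = 1]
q=20: r=0, s=-241, t=221   [221*(-241) + 241*(221) = 0]
GCD = 1; from the row with r=1: x=12, y=-11
Check: 221*(12) + 241*(-11) = 2652 - 2651 = 1

GCD = 1, x = 12, y = -11


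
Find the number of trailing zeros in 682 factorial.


floor(682/5) = 136
floor(682/25) = 27
floor(682/125) = 5
floor(682/625) = 1
Total = 169

169 trailing zeros


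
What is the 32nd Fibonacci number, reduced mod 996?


F(k) mod 996 for k=1..32:
1, 1, 2, 3, 5, 8, 13, 21, 34, 55, 89, 144, 233, 377, 610, 987, 601, 592, 197, 789, 986, 779, 769, 552, 325, 877, 206, 87, 293, 380, 673, 57
F(32) mod 996 = 57


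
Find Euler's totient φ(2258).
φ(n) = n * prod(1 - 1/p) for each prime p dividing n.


2258 = 2 × 1129
Prime factors: 2, 1129
φ(2258) = 2258 × (1-1/2) × (1-1/1129)
= 2258 × 1/2 × 1128/1129 = 1128

φ(2258) = 1128


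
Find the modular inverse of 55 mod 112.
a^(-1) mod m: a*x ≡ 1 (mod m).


Use the extended Euclidean algorithm on (112, 55); each row r = 112*s + 55*t:
r=112, s=1, t=0
r=55, s=0, t=1
q=2: r=2, s=1, t=-2   [112*(1) + 55*(-2) = 2]
q=27: r=1, s=-27, t=55   [112*(-27) + 55*(55) = 1]
q=2: r=0, s=55, t=-112   [112*(55) + 55*(-112) = 0]
GCD = 1 with t = 55, so 55*(55) ≡ 1 (mod 112)
Inverse = 55 mod 112 = 55
Check: 55 * 55 = 3025 ≡ 1 (mod 112)

55^(-1) ≡ 55 (mod 112)


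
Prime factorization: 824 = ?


824 / 2 = 412
412 / 2 = 206
206 / 2 = 103
103 / 103 = 1
824 = 2^3 × 103


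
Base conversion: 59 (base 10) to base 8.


59 (base 10) = 59 (decimal)
59 (decimal) = 73 (base 8)


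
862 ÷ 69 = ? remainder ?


862 = 69 * 12 + 34
Check: 828 + 34 = 862

q = 12, r = 34


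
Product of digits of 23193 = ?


2 × 3 × 1 × 9 × 3 = 162


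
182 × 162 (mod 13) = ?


182 × 162 = 29484
29484 mod 13 = 0


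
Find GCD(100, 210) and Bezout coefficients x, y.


Tabular extended Euclidean (each row: r = 100*s + 210*t):
r=100, s=1, t=0
r=210, s=0, t=1
q=0: r=100, s=1, t=0   [100*(1) + 210*(0) = 100]
q=2: r=10, s=-2, t=1   [100*(-2) + 210*(1) = 10]
q=10: r=0, s=21, t=-10   [100*(21) + 210*(-10) = 0]
GCD = 10; from the row with r=10: x=-2, y=1
Check: 100*(-2) + 210*(1) = -200 + 210 = 10

GCD = 10, x = -2, y = 1


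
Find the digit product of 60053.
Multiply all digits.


6 × 0 × 0 × 5 × 3 = 0


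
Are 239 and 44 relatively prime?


Euclidean algorithm:
239 = 5 * 44 + 19
44 = 2 * 19 + 6
19 = 3 * 6 + 1
6 = 6 * 1 + 0
GCD(239, 44) = 1

Yes, coprime (GCD = 1)


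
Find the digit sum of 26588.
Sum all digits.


2 + 6 + 5 + 8 + 8 = 29


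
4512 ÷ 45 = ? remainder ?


4512 = 45 * 100 + 12
Check: 4500 + 12 = 4512

q = 100, r = 12


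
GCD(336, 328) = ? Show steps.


336 = 1 * 328 + 8
328 = 41 * 8 + 0
GCD = 8


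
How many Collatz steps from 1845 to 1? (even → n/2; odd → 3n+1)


1845 → 5536 → 2768 → 1384 → 692 → 346 → 173 → 520 → 260 → 130 → 65 → 196 → 98 → 49 → 148 → 74 → 37 → 112 → 56 → 28 → 14 → 7 → 22 → 11 → 34 → 17 → 52 → 26 → 13 → 40 → 20 → 10 → 5 → 16 → 8 → 4 → 2 → 1
Total steps = 37

37 steps


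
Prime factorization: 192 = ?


192 / 2 = 96
96 / 2 = 48
48 / 2 = 24
24 / 2 = 12
12 / 2 = 6
6 / 2 = 3
3 / 3 = 1
192 = 2^6 × 3


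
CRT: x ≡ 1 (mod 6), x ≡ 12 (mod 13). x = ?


M = 6*13 = 78
M1 = M/6 = 13, M2 = M/13 = 6
M1^(-1) mod 6 = 1, M2^(-1) mod 13 = 11
x = 1*13*1 + 12*6*11 = 805
805 mod 78 = 25
Check: 25 mod 6 = 1 ✓, 25 mod 13 = 12 ✓

x ≡ 25 (mod 78)


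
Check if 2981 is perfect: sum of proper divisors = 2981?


Proper divisors of 2981: 1, 11, 271
Sum = 1 + 11 + 271 = 283

No, 2981 is not perfect (283 ≠ 2981)


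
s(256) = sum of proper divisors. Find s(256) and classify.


Proper divisors: 1, 2, 4, 8, 16, 32, 64, 128
Sum = 1 + 2 + 4 + 8 + 16 + 32 + 64 + 128 = 255
255 < 256 → deficient

s(256) = 255 (deficient)


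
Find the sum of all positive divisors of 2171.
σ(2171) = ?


Divisors of 2171: 1, 13, 167, 2171
Sum = 1 + 13 + 167 + 2171 = 2352

σ(2171) = 2352


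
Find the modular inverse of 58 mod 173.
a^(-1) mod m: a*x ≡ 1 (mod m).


Use the extended Euclidean algorithm on (173, 58); each row r = 173*s + 58*t:
r=173, s=1, t=0
r=58, s=0, t=1
q=2: r=57, s=1, t=-2   [173*(1) + 58*(-2) = 57]
q=1: r=1, s=-1, t=3   [173*(-1) + 58*(3) = 1]
q=57: r=0, s=58, t=-173   [173*(58) + 58*(-173) = 0]
GCD = 1 with t = 3, so 58*(3) ≡ 1 (mod 173)
Inverse = 3 mod 173 = 3
Check: 58 * 3 = 174 ≡ 1 (mod 173)

58^(-1) ≡ 3 (mod 173)


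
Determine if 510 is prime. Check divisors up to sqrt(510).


510 / 2 = 255 (exact division)
510 is NOT prime.

No, 510 is not prime


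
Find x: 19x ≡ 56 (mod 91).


GCD(19, 91) = 1, unique solution
a^(-1) mod 91 = 24
x = 24 * 56 mod 91 = 70

x ≡ 70 (mod 91)


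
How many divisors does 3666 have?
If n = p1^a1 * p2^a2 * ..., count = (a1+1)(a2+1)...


3666 = 2^1 × 3^1 × 13^1 × 47^1
d(3666) = (1+1) × (1+1) × (1+1) × (1+1) = 16

16 divisors


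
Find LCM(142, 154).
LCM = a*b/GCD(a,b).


GCD(142, 154) = 2
LCM = 142*154/2 = 21868/2 = 10934

LCM = 10934


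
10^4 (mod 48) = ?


10^1 mod 48 = 10
10^2 mod 48 = 4
10^3 mod 48 = 40
10^4 mod 48 = 16


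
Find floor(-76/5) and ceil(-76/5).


-76/5 = -15.2000
floor = -16
ceil = -15

floor = -16, ceil = -15


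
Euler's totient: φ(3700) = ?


3700 = 2^2 × 5^2 × 37
Prime factors: 2, 5, 37
φ(3700) = 3700 × (1-1/2) × (1-1/5) × (1-1/37)
= 3700 × 1/2 × 4/5 × 36/37 = 1440

φ(3700) = 1440


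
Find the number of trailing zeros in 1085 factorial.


floor(1085/5) = 217
floor(1085/25) = 43
floor(1085/125) = 8
floor(1085/625) = 1
Total = 269

269 trailing zeros


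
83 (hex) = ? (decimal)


83 (base 16) = 131 (decimal)
131 (decimal) = 131 (base 10)


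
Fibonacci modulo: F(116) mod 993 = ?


F(k) mod 993 for k=1..116:
1, 1, 2, 3, 5, 8, 13, 21, 34, 55, 89, 144, 233, 377, 610, 987, 604, 598, 209, 807, 23, 830, 853, 690, 550, 247, 797, 51, 848, 899, 754, 660, 421, 88, 509, 597, 113, 710, 823, 540, 370, 910, 287, 204, 491, 695, 193, 888, 88, 976, 71, 54, 125, 179, 304, 483, 787, 277, 71, 348, 419, 767, 193, 960, 160, 127, 287, 414, 701, 122, 823, 945, 775, 727, 509, 243, 752, 2, 754, 756, 517, 280, 797, 84, 881, 965, 853, 825, 685, 517, 209, 726, 935, 668, 610, 285, 895, 187, 89, 276, 365, 641, 13, 654, 667, 328, 2, 330, 332, 662, 1, 663, 664, 334, 5, 339
F(116) mod 993 = 339


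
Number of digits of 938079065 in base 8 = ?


938079065 in base 8 = 6772371531
Number of digits = 10

10 digits (base 8)


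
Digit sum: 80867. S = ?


8 + 0 + 8 + 6 + 7 = 29


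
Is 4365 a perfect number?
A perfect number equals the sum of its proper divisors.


Proper divisors of 4365: 1, 3, 5, 9, 15, 45, 97, 291, 485, 873, 1455
Sum = 1 + 3 + 5 + 9 + 15 + 45 + 97 + 291 + 485 + 873 + 1455 = 3279

No, 4365 is not perfect (3279 ≠ 4365)


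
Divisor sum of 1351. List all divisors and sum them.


Divisors of 1351: 1, 7, 193, 1351
Sum = 1 + 7 + 193 + 1351 = 1552

σ(1351) = 1552


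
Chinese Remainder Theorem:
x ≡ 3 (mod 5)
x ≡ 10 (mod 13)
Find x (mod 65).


M = 5*13 = 65
M1 = M/5 = 13, M2 = M/13 = 5
M1^(-1) mod 5 = 2, M2^(-1) mod 13 = 8
x = 3*13*2 + 10*5*8 = 478
478 mod 65 = 23
Check: 23 mod 5 = 3 ✓, 23 mod 13 = 10 ✓

x ≡ 23 (mod 65)


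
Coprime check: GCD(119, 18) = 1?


Euclidean algorithm:
119 = 6 * 18 + 11
18 = 1 * 11 + 7
11 = 1 * 7 + 4
7 = 1 * 4 + 3
4 = 1 * 3 + 1
3 = 3 * 1 + 0
GCD(119, 18) = 1

Yes, coprime (GCD = 1)


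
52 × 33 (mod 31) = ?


52 × 33 = 1716
1716 mod 31 = 11


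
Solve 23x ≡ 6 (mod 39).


GCD(23, 39) = 1, unique solution
a^(-1) mod 39 = 17
x = 17 * 6 mod 39 = 24

x ≡ 24 (mod 39)


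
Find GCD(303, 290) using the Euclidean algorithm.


303 = 1 * 290 + 13
290 = 22 * 13 + 4
13 = 3 * 4 + 1
4 = 4 * 1 + 0
GCD = 1


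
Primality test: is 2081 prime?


Check divisors up to sqrt(2081) = 45.6180
No divisors found.
2081 is prime.

Yes, 2081 is prime


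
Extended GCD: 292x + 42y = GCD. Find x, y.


Tabular extended Euclidean (each row: r = 292*s + 42*t):
r=292, s=1, t=0
r=42, s=0, t=1
q=6: r=40, s=1, t=-6   [292*(1) + 42*(-6) = 40]
q=1: r=2, s=-1, t=7   [292*(-1) + 42*(7) = 2]
q=20: r=0, s=21, t=-146   [292*(21) + 42*(-146) = 0]
GCD = 2; from the row with r=2: x=-1, y=7
Check: 292*(-1) + 42*(7) = -292 + 294 = 2

GCD = 2, x = -1, y = 7


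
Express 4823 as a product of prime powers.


4823 / 7 = 689
689 / 13 = 53
53 / 53 = 1
4823 = 7 × 13 × 53


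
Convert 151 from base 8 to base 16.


151 (base 8) = 105 (decimal)
105 (decimal) = 69 (base 16)


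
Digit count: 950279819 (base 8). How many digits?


950279819 in base 8 = 7051017213
Number of digits = 10

10 digits (base 8)


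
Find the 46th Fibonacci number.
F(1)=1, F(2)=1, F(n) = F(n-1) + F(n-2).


Sequence: 1, 1, 2, 3, 5, 8, 13, 21, 34, 55, 89, 144, 233, 377, 610, 987, 1597, 2584, 4181, 6765, 10946, 17711, 28657, 46368, 75025, 121393, 196418, 317811, 514229, 832040, 1346269, 2178309, 3524578, 5702887, 9227465, 14930352, 24157817, 39088169, 63245986, 102334155, 165580141, 267914296, 433494437, 701408733, 1134903170, 1836311903
F(46) = 1836311903


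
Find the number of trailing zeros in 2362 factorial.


floor(2362/5) = 472
floor(2362/25) = 94
floor(2362/125) = 18
floor(2362/625) = 3
Total = 587

587 trailing zeros


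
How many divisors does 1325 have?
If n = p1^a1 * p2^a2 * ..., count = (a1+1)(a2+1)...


1325 = 5^2 × 53^1
d(1325) = (2+1) × (1+1) = 6

6 divisors


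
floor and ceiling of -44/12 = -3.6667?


-44/12 = -3.6667
floor = -4
ceil = -3

floor = -4, ceil = -3


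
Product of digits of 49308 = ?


4 × 9 × 3 × 0 × 8 = 0


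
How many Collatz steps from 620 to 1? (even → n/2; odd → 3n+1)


620 → 310 → 155 → 466 → 233 → 700 → 350 → 175 → 526 → 263 → 790 → 395 → 1186 → 593 → 1780 → 890 → 445 → 1336 → 668 → 334 → 167 → 502 → 251 → 754 → 377 → 1132 → 566 → 283 → 850 → 425 → 1276 → 638 → 319 → 958 → 479 → 1438 → 719 → 2158 → 1079 → 3238 → 1619 → 4858 → 2429 → 7288 → 3644 → 1822 → 911 → 2734 → 1367 → 4102 → 2051 → 6154 → 3077 → 9232 → 4616 → 2308 → 1154 → 577 → 1732 → 866 → 433 → 1300 → 650 → 325 → 976 → 488 → 244 → 122 → 61 → 184 → 92 → 46 → 23 → 70 → 35 → 106 → 53 → 160 → 80 → 40 → 20 → 10 → 5 → 16 → 8 → 4 → 2 → 1
Total steps = 87

87 steps
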